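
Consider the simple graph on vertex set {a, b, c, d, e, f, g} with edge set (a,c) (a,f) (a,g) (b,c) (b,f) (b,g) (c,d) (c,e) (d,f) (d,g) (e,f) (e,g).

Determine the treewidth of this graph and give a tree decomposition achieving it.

Each bag holds 4 vertices, so the decomposition has width 3, which upper-bounds the treewidth. For the lower bound: the 4 vertex sets {a,f}, {b,c}, {g}, {e} are disjoint, each induces a connected subgraph, and every pair is joined by at least one edge of G. Contracting each set to a single vertex therefore yields K_{4} as a minor, and since treewidth is minor-monotone, tw(G) ≥ tw(K_{4}) = 3. Hence tw(G) = 3 exactly.

Treewidth 3.
One such decomposition:
Bags: B1 = {a, c, f, g}  B2 = {b, c, f, g}  B3 = {c, e, f, g}  B4 = {c, d, f, g}
Tree: B1–B2, B2–B3, B3–B4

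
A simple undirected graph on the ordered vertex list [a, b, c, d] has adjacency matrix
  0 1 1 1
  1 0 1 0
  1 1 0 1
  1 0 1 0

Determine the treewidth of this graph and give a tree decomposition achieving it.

Every bag has size at most 3, so the width is 3 − 1 = 2 and tw(G) ≤ 2. For the lower bound, the 3 vertices {a, c, d} are pairwise adjacent, and any tree decomposition puts a clique entirely inside one bag — forcing width ≥ 2. Hence tw(G) = 2 exactly.

Treewidth 2.
One optimal decomposition is:
Bags: B1 = {a, b, c}  B2 = {a, c, d}
Tree: B1–B2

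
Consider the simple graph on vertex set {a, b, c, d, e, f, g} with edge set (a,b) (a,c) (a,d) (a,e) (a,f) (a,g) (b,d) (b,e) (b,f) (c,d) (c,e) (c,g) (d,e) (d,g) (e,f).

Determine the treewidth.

A width-3 tree decomposition is:
Bags: B1 = {a, c, d, g}  B2 = {a, c, d, e}  B3 = {a, b, d, e}  B4 = {a, b, e, f}
Tree: B1–B2, B2–B3, B3–B4
The largest bag has 4 vertices, giving width 3; this decomposition certifies tw(G) ≤ 3. For the lower bound, the 4 vertices {a, c, d, g} are pairwise adjacent, and any tree decomposition puts a clique entirely inside one bag — forcing width ≥ 3. Hence tw(G) = 3 exactly.

3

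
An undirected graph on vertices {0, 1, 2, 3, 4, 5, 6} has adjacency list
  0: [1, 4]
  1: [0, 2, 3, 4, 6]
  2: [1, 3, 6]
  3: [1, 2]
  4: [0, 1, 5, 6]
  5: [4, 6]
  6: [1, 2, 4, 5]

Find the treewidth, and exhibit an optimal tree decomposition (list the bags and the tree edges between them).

Treewidth 2.
One such decomposition:
Bags: B1 = {1, 4, 6}  B2 = {1, 2, 6}  B3 = {1, 2, 3}  B4 = {4, 5, 6}  B5 = {0, 1, 4}
Tree: B1–B2, B2–B3, B1–B4, B1–B5

The largest bag has 3 vertices, giving width 2; this decomposition certifies tw(G) ≤ 2. For the lower bound, the 3 vertices {0, 1, 4} are pairwise adjacent, and any tree decomposition puts a clique entirely inside one bag — forcing width ≥ 2. Hence tw(G) = 2 exactly.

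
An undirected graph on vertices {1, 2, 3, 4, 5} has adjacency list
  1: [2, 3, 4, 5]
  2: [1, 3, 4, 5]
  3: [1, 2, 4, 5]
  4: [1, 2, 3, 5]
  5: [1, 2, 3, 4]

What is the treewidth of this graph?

4

A width-4 tree decomposition is:
Bags: B1 = {1, 2, 3, 4, 5}
Tree: (single bag)
A single bag containing all 5 vertices is trivially a valid decomposition of width 4. On the other hand G contains the 5-clique {1, 2, 3, 4, 5}. A clique must lie in a single bag of any decomposition, so no decomposition can have width below 4. The upper and lower bounds meet at 4, so that is the treewidth.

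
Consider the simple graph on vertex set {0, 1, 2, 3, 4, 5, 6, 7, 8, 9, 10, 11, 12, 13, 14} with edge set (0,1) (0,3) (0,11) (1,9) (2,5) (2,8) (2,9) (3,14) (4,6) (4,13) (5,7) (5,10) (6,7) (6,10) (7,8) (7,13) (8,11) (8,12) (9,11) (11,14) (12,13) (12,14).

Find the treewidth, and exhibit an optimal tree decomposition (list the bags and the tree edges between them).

Treewidth 3.
One such decomposition:
Bags: B1 = {4, 6, 10, 13}  B2 = {6, 7, 10, 13}  B3 = {5, 7, 10, 13}  B4 = {5, 7, 12, 13}  B5 = {5, 7, 8, 12}  B6 = {2, 5, 8, 12}  B7 = {2, 8, 12, 14}  B8 = {2, 8, 11, 14}  B9 = {2, 9, 11, 14}  B10 = {3, 9, 11, 14}  B11 = {0, 3, 9, 11}  B12 = {0, 1, 3, 9}
Tree: B1–B2, B2–B3, B3–B4, B4–B5, B5–B6, B6–B7, B7–B8, B8–B9, B9–B10, B10–B11, B11–B12

Every bag has size at most 4, so the width is 4 − 1 = 3 and tw(G) ≤ 3. For the lower bound: the 4 vertex sets {4,6,10}, {13}, {7}, {2,5,8,12} are disjoint, each induces a connected subgraph, and every pair is joined by at least one edge of G. Contracting each set to a single vertex therefore yields K_{4} as a minor, and since treewidth is minor-monotone, tw(G) ≥ tw(K_{4}) = 3. Therefore the treewidth is 3.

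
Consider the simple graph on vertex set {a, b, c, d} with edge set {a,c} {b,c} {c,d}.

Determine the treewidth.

1

A width-1 tree decomposition is:
Bags: B1 = {c, d}  B2 = {b, c}  B3 = {a, c}
Tree: B1–B2, B1–B3
The largest bag has 2 vertices, giving width 1; this decomposition certifies tw(G) ≤ 1. Since G has at least one edge (e.g. d–c), it is not an edgeless graph, so tw(G) ≥ 1. The upper and lower bounds meet at 1, so that is the treewidth.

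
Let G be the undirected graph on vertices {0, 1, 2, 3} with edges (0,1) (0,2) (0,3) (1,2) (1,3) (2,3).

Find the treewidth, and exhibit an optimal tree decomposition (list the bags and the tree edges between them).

With just one bag of size 4, the width is 4 − 1 = 3, so tw(G) ≤ 3. On the other hand G contains the 4-clique {0, 1, 2, 3}. A clique must lie in a single bag of any decomposition, so no decomposition can have width below 3. Combining the bounds, tw(G) = 3.

Treewidth 3.
One such decomposition:
Bags: B1 = {0, 1, 2, 3}
Tree: (single bag)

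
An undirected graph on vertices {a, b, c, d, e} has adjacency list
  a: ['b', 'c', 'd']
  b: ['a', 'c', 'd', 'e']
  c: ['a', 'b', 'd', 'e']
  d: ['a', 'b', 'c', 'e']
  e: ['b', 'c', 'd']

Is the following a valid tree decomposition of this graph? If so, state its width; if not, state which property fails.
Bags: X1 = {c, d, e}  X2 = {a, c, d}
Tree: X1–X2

No — vertex b appears in no bag.

A tree decomposition must satisfy three properties: every vertex lies in some bag; for every edge, both endpoints lie together in some bag; and for every vertex, the bags containing it form a connected subtree. Here vertex b appears in no bag, so the decomposition is invalid.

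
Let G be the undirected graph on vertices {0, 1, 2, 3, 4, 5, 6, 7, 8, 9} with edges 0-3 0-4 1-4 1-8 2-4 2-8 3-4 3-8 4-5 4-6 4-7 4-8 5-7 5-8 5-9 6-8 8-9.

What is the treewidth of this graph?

2

A width-2 tree decomposition is:
Bags: B1 = {3, 4, 8}  B2 = {2, 4, 8}  B3 = {1, 4, 8}  B4 = {4, 6, 8}  B5 = {0, 3, 4}  B6 = {4, 5, 8}  B7 = {5, 8, 9}  B8 = {4, 5, 7}
Tree: B1–B2, B1–B3, B3–B4, B1–B5, B1–B6, B6–B7, B6–B8
The largest bag has 3 vertices, giving width 2; this decomposition certifies tw(G) ≤ 2. Conversely, {5, 8, 9} is a clique of size 3, and the vertices of any clique must share a bag in every tree decomposition; so some bag has ≥ 3 vertices and tw(G) ≥ 2. Combining the bounds, tw(G) = 2.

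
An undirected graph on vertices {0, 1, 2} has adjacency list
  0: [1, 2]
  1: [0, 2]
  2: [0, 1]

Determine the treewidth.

2

A width-2 tree decomposition is:
Bags: B1 = {0, 1, 2}
Tree: (single bag)
A single bag containing all 3 vertices is trivially a valid decomposition of width 2. Conversely, {0, 1, 2} is a clique of size 3, and the vertices of any clique must share a bag in every tree decomposition; so some bag has ≥ 3 vertices and tw(G) ≥ 2. Therefore the treewidth is 2.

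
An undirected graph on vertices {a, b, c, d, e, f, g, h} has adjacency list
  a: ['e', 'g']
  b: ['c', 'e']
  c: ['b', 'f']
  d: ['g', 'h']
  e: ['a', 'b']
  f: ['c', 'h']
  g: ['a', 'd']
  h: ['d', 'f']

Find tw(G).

2

A width-2 tree decomposition is:
Bags: B1 = {b, c, e}  B2 = {c, e, f}  B3 = {e, f, h}  B4 = {d, e, h}  B5 = {d, e, g}  B6 = {a, e, g}
Tree: B1–B2, B2–B3, B3–B4, B4–B5, B5–B6
Every bag has size at most 3, so the width is 3 − 1 = 2 and tw(G) ≤ 2. The edges e–b–c–f–h–d–g–a–e form a cycle, so G is not a tree and its treewidth is at least 2. The upper and lower bounds meet at 2, so that is the treewidth.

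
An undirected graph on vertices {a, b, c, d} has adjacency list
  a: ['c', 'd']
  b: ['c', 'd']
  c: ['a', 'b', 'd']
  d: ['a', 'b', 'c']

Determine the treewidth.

2

A width-2 tree decomposition is:
Bags: B1 = {b, c, d}  B2 = {a, c, d}
Tree: B1–B2
Every bag has size at most 3, so the width is 3 − 1 = 2 and tw(G) ≤ 2. On the other hand G contains the 3-clique {a, c, d}. A clique must lie in a single bag of any decomposition, so no decomposition can have width below 2. The upper and lower bounds meet at 2, so that is the treewidth.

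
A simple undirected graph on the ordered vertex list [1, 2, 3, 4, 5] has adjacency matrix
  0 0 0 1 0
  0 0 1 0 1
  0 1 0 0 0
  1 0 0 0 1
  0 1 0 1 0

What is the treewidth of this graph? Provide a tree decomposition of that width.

Treewidth 1.
Bags: B1 = {2, 3}  B2 = {2, 5}  B3 = {4, 5}  B4 = {1, 4}
Tree: B1–B2, B2–B3, B3–B4

Each bag holds 2 vertices, so the decomposition has width 1, which upper-bounds the treewidth. Any graph with an edge has treewidth ≥ 1, and G has the edge 3–2. The upper and lower bounds meet at 1, so that is the treewidth.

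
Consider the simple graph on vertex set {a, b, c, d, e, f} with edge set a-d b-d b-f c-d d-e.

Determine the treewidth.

1

A width-1 tree decomposition is:
Bags: B1 = {a, d}  B2 = {c, d}  B3 = {b, d}  B4 = {b, f}  B5 = {d, e}
Tree: B1–B2, B2–B3, B3–B4, B1–B5
Each bag holds 2 vertices, so the decomposition has width 1, which upper-bounds the treewidth. Any graph with an edge has treewidth ≥ 1, and G has the edge a–d. Combining the bounds, tw(G) = 1.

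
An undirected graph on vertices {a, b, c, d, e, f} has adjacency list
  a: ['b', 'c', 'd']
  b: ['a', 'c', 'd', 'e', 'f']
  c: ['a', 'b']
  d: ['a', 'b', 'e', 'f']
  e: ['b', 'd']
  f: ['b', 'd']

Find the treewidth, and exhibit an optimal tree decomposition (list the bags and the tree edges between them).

Each bag holds 3 vertices, so the decomposition has width 2, which upper-bounds the treewidth. For the lower bound, the 3 vertices {b, d, e} are pairwise adjacent, and any tree decomposition puts a clique entirely inside one bag — forcing width ≥ 2. Hence tw(G) = 2 exactly.

Treewidth 2.
Bags: B1 = {b, d, e}  B2 = {a, b, d}  B3 = {a, b, c}  B4 = {b, d, f}
Tree: B1–B2, B2–B3, B1–B4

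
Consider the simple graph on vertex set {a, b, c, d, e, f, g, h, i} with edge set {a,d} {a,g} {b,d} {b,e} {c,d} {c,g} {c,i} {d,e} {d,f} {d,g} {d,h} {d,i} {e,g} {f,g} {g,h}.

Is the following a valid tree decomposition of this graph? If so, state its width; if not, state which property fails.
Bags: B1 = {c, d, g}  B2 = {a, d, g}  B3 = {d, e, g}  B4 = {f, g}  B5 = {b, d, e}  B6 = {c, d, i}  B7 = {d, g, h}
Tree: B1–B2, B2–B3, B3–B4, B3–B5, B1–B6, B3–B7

A tree decomposition must satisfy three properties: every vertex lies in some bag; for every edge, both endpoints lie together in some bag; and for every vertex, the bags containing it form a connected subtree. Here edge (d,f) lies in no bag, so the decomposition is invalid.

No — edge (d,f) lies in no bag.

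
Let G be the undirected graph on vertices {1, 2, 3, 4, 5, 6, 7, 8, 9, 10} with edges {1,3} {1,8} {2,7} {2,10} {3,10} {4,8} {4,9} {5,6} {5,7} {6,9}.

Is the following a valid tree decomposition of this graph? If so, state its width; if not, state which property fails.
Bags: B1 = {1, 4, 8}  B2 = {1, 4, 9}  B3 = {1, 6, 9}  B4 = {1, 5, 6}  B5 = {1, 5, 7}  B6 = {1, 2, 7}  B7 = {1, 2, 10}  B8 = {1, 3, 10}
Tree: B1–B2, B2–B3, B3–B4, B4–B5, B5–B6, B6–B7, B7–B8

Yes; width 2.

Vertex coverage: the bags together contain {1, 2, 3, 4, 5, 6, 7, 8, 9, 10}, the full vertex set. Edge coverage: each edge of G has both endpoints in at least one bag. Running intersection: for every vertex, the bags containing it form a connected subtree. All three properties hold, so this is a valid tree decomposition of width max|bag| − 1 = 2, and hence tw(G) ≤ 2.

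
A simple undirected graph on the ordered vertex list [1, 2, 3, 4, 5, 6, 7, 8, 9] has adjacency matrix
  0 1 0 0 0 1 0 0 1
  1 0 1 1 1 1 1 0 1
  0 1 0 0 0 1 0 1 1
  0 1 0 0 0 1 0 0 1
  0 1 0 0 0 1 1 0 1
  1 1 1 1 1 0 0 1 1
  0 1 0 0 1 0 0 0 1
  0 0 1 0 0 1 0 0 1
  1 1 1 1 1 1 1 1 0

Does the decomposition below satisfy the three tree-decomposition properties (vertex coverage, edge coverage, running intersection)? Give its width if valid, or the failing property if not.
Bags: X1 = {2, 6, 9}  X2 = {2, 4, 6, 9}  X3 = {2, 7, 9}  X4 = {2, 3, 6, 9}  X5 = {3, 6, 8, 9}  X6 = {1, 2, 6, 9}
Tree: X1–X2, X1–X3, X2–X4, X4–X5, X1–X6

No — vertex 5 appears in no bag.

A tree decomposition must satisfy three properties: every vertex lies in some bag; for every edge, both endpoints lie together in some bag; and for every vertex, the bags containing it form a connected subtree. Here vertex 5 appears in no bag, so the decomposition is invalid.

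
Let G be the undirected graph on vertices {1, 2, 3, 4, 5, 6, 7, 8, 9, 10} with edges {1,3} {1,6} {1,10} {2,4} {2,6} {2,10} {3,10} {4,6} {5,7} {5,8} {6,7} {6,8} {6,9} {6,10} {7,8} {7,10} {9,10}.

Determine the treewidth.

2

A width-2 tree decomposition is:
Bags: B1 = {2, 6, 10}  B2 = {1, 6, 10}  B3 = {6, 7, 10}  B4 = {1, 3, 10}  B5 = {2, 4, 6}  B6 = {6, 7, 8}  B7 = {5, 7, 8}  B8 = {6, 9, 10}
Tree: B1–B2, B2–B3, B2–B4, B1–B5, B3–B6, B6–B7, B1–B8
The largest bag has 3 vertices, giving width 2; this decomposition certifies tw(G) ≤ 2. Conversely, {1, 3, 10} is a clique of size 3, and the vertices of any clique must share a bag in every tree decomposition; so some bag has ≥ 3 vertices and tw(G) ≥ 2. Hence tw(G) = 2 exactly.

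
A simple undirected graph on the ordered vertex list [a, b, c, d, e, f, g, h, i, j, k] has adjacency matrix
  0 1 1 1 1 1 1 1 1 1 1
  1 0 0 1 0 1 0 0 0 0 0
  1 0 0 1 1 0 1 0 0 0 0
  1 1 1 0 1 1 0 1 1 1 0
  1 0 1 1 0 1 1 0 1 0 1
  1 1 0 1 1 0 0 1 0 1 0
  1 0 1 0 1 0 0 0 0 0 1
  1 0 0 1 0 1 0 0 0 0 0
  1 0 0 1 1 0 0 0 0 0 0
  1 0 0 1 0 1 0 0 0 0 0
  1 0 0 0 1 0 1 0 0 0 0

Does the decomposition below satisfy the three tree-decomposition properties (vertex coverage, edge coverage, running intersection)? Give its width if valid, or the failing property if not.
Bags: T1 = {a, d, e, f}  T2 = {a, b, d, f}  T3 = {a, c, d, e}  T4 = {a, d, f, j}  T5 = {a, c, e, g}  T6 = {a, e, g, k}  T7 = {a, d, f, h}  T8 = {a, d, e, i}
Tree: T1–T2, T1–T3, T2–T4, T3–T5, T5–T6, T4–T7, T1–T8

Every vertex of G appears in some bag (union = {a, b, c, d, e, f, g, h, i, j, k}); every edge is covered by a bag; and for each vertex v the set of bags containing v is connected in the bag tree. The decomposition is therefore valid. The largest bag has 4 vertices, so the width is 3.

Yes; width 3.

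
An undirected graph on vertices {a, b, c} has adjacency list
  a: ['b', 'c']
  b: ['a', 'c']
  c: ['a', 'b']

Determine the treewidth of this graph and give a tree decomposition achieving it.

Treewidth 2.
Bags: B1 = {a, b, c}
Tree: (single bag)

With just one bag of size 3, the width is 3 − 1 = 2, so tw(G) ≤ 2. For the lower bound, the 3 vertices {a, b, c} are pairwise adjacent, and any tree decomposition puts a clique entirely inside one bag — forcing width ≥ 2. Therefore the treewidth is 2.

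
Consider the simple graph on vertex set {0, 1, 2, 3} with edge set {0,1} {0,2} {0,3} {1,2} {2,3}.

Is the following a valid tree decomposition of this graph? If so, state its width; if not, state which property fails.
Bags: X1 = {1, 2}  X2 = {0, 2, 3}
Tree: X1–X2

A tree decomposition must satisfy three properties: every vertex lies in some bag; for every edge, both endpoints lie together in some bag; and for every vertex, the bags containing it form a connected subtree. Here edge (0,1) lies in no bag, so the decomposition is invalid.

No — edge (0,1) lies in no bag.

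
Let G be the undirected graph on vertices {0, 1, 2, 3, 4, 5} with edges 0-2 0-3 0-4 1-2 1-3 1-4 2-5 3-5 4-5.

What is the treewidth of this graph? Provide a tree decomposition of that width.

Treewidth 3.
Bags: B1 = {0, 1, 4, 5}  B2 = {0, 1, 3, 5}  B3 = {0, 1, 2, 5}
Tree: B1–B2, B2–B3

The largest bag has 4 vertices, giving width 3; this decomposition certifies tw(G) ≤ 3. For the lower bound: the 4 vertex sets {4,5}, {0,3}, {1}, {2} are disjoint, each induces a connected subgraph, and every pair is joined by at least one edge of G. Contracting each set to a single vertex therefore yields K_{4} as a minor, and since treewidth is minor-monotone, tw(G) ≥ tw(K_{4}) = 3. Therefore the treewidth is 3.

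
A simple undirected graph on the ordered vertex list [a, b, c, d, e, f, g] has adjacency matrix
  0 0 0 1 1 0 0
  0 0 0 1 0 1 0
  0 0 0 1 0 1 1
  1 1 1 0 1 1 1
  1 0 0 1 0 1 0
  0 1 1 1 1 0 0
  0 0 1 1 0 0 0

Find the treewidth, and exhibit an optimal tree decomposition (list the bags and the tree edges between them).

Treewidth 2.
One optimal decomposition is:
Bags: B1 = {d, e, f}  B2 = {c, d, f}  B3 = {b, d, f}  B4 = {c, d, g}  B5 = {a, d, e}
Tree: B1–B2, B2–B3, B2–B4, B1–B5

The largest bag has 3 vertices, giving width 2; this decomposition certifies tw(G) ≤ 2. Conversely, {c, d, g} is a clique of size 3, and the vertices of any clique must share a bag in every tree decomposition; so some bag has ≥ 3 vertices and tw(G) ≥ 2. The upper and lower bounds meet at 2, so that is the treewidth.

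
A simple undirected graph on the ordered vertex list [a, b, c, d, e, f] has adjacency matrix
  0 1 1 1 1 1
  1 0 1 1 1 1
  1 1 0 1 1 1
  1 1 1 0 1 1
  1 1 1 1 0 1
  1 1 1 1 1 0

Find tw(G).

A width-5 tree decomposition is:
Bags: B1 = {a, b, c, d, e, f}
Tree: (single bag)
With just one bag of size 6, the width is 6 − 1 = 5, so tw(G) ≤ 5. Conversely, {a, b, c, d, e, f} is a clique of size 6, and the vertices of any clique must share a bag in every tree decomposition; so some bag has ≥ 6 vertices and tw(G) ≥ 5. The upper and lower bounds meet at 5, so that is the treewidth.

5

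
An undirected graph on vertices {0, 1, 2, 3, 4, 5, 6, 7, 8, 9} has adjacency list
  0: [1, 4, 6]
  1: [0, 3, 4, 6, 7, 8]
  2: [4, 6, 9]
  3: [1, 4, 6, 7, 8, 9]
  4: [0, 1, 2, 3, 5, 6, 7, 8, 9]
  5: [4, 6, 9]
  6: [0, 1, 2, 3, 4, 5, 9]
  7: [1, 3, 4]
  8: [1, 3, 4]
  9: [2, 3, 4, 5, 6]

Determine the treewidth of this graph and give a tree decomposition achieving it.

Each bag holds 4 vertices, so the decomposition has width 3, which upper-bounds the treewidth. For the lower bound, the 4 vertices {1, 3, 4, 8} are pairwise adjacent, and any tree decomposition puts a clique entirely inside one bag — forcing width ≥ 3. The upper and lower bounds meet at 3, so that is the treewidth.

Treewidth 3.
Bags: B1 = {1, 3, 4, 8}  B2 = {1, 3, 4, 7}  B3 = {1, 3, 4, 6}  B4 = {3, 4, 6, 9}  B5 = {0, 1, 4, 6}  B6 = {2, 4, 6, 9}  B7 = {4, 5, 6, 9}
Tree: B1–B2, B2–B3, B3–B4, B3–B5, B4–B6, B6–B7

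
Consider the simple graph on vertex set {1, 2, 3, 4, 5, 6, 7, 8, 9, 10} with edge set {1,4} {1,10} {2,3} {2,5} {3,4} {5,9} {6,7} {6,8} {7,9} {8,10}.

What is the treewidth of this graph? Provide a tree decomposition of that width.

Treewidth 2.
One such decomposition:
Bags: B1 = {2, 3, 5}  B2 = {3, 5, 9}  B3 = {3, 7, 9}  B4 = {3, 6, 7}  B5 = {3, 6, 8}  B6 = {3, 8, 10}  B7 = {1, 3, 10}  B8 = {1, 3, 4}
Tree: B1–B2, B2–B3, B3–B4, B4–B5, B5–B6, B6–B7, B7–B8

The largest bag has 3 vertices, giving width 2; this decomposition certifies tw(G) ≤ 2. The edges 3–2–5–9–7–6–8–10–1–4–3 form a cycle, so G is not a tree and its treewidth is at least 2. Hence tw(G) = 2 exactly.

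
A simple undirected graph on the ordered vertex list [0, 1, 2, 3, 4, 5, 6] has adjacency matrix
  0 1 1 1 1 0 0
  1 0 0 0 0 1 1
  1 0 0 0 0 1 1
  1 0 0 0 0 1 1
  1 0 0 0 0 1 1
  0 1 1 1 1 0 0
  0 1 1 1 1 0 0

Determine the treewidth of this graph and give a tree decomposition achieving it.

Treewidth 3.
One optimal decomposition is:
Bags: B1 = {0, 2, 5, 6}  B2 = {0, 3, 5, 6}  B3 = {0, 1, 5, 6}  B4 = {0, 4, 5, 6}
Tree: B1–B2, B2–B3, B3–B4

Every bag has size at most 4, so the width is 4 − 1 = 3 and tw(G) ≤ 3. For the lower bound: the 4 vertex sets {2,5}, {0,3}, {6}, {1} are disjoint, each induces a connected subgraph, and every pair is joined by at least one edge of G. Contracting each set to a single vertex therefore yields K_{4} as a minor, and since treewidth is minor-monotone, tw(G) ≥ tw(K_{4}) = 3. The upper and lower bounds meet at 3, so that is the treewidth.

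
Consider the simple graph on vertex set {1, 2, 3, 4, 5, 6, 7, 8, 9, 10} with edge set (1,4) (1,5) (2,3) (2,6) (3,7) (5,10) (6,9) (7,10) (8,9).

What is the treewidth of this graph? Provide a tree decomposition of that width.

Treewidth 1.
Bags: B1 = {8, 9}  B2 = {6, 9}  B3 = {2, 6}  B4 = {2, 3}  B5 = {3, 7}  B6 = {7, 10}  B7 = {5, 10}  B8 = {1, 5}  B9 = {1, 4}
Tree: B1–B2, B2–B3, B3–B4, B4–B5, B5–B6, B6–B7, B7–B8, B8–B9

The largest bag has 2 vertices, giving width 1; this decomposition certifies tw(G) ≤ 1. Any graph with an edge has treewidth ≥ 1, and G has the edge 8–9. The upper and lower bounds meet at 1, so that is the treewidth.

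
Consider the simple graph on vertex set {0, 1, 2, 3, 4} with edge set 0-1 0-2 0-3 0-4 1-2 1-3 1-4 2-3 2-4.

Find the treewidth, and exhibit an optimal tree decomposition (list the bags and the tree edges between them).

Treewidth 3.
Bags: B1 = {0, 1, 2, 4}  B2 = {0, 1, 2, 3}
Tree: B1–B2

The largest bag has 4 vertices, giving width 3; this decomposition certifies tw(G) ≤ 3. Conversely, {0, 1, 2, 3} is a clique of size 4, and the vertices of any clique must share a bag in every tree decomposition; so some bag has ≥ 4 vertices and tw(G) ≥ 3. Therefore the treewidth is 3.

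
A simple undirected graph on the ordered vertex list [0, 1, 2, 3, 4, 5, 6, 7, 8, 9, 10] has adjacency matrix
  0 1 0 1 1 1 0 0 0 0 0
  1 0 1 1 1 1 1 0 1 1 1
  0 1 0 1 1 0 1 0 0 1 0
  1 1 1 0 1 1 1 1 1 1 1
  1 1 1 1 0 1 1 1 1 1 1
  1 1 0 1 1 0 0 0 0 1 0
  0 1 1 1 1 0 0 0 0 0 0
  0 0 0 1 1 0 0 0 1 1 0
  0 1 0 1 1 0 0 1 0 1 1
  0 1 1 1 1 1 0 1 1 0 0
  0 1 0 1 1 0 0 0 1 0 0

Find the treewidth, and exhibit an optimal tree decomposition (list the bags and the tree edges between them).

Treewidth 4.
One such decomposition:
Bags: B1 = {1, 2, 3, 4, 9}  B2 = {1, 2, 3, 4, 6}  B3 = {1, 3, 4, 5, 9}  B4 = {1, 3, 4, 8, 9}  B5 = {3, 4, 7, 8, 9}  B6 = {0, 1, 3, 4, 5}  B7 = {1, 3, 4, 8, 10}
Tree: B1–B2, B1–B3, B3–B4, B4–B5, B3–B6, B4–B7

The largest bag has 5 vertices, giving width 4; this decomposition certifies tw(G) ≤ 4. For the lower bound, the 5 vertices {0, 1, 3, 4, 5} are pairwise adjacent, and any tree decomposition puts a clique entirely inside one bag — forcing width ≥ 4. The upper and lower bounds meet at 4, so that is the treewidth.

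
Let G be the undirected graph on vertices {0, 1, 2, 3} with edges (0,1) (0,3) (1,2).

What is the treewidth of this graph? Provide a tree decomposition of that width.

Every bag has size at most 2, so the width is 2 − 1 = 1 and tw(G) ≤ 1. Since G has at least one edge (e.g. 0–1), it is not an edgeless graph, so tw(G) ≥ 1. Combining the bounds, tw(G) = 1.

Treewidth 1.
One optimal decomposition is:
Bags: B1 = {0, 1}  B2 = {0, 3}  B3 = {1, 2}
Tree: B1–B2, B1–B3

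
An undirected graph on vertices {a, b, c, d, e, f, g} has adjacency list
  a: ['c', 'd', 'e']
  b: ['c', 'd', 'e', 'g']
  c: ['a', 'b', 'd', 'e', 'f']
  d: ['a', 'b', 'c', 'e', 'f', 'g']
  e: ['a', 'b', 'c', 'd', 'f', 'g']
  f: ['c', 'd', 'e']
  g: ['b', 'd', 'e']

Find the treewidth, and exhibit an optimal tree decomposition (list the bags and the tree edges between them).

The largest bag has 4 vertices, giving width 3; this decomposition certifies tw(G) ≤ 3. On the other hand G contains the 4-clique {b, d, e, g}. A clique must lie in a single bag of any decomposition, so no decomposition can have width below 3. The upper and lower bounds meet at 3, so that is the treewidth.

Treewidth 3.
One optimal decomposition is:
Bags: B1 = {b, c, d, e}  B2 = {b, d, e, g}  B3 = {a, c, d, e}  B4 = {c, d, e, f}
Tree: B1–B2, B1–B3, B1–B4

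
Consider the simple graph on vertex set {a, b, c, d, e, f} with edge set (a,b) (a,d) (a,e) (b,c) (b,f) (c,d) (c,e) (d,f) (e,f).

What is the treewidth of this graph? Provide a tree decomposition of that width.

Treewidth 3.
One such decomposition:
Bags: B1 = {a, c, e, f}  B2 = {a, c, d, f}  B3 = {a, b, c, f}
Tree: B1–B2, B2–B3

The largest bag has 4 vertices, giving width 3; this decomposition certifies tw(G) ≤ 3. For the lower bound: the 4 vertex sets {e,f}, {a,d}, {c}, {b} are disjoint, each induces a connected subgraph, and every pair is joined by at least one edge of G. Contracting each set to a single vertex therefore yields K_{4} as a minor, and since treewidth is minor-monotone, tw(G) ≥ tw(K_{4}) = 3. Combining the bounds, tw(G) = 3.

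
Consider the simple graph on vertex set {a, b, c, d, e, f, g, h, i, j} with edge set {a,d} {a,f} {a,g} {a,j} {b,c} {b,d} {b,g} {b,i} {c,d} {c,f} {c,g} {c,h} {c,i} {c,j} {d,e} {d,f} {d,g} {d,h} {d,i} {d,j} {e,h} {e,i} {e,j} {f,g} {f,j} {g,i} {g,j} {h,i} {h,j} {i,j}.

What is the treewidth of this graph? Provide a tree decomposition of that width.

Each bag holds 5 vertices, so the decomposition has width 4, which upper-bounds the treewidth. For the lower bound, the 5 vertices {c, d, f, g, j} are pairwise adjacent, and any tree decomposition puts a clique entirely inside one bag — forcing width ≥ 4. Hence tw(G) = 4 exactly.

Treewidth 4.
Bags: B1 = {c, d, h, i, j}  B2 = {c, d, g, i, j}  B3 = {d, e, h, i, j}  B4 = {b, c, d, g, i}  B5 = {c, d, f, g, j}  B6 = {a, d, f, g, j}
Tree: B1–B2, B1–B3, B2–B4, B2–B5, B5–B6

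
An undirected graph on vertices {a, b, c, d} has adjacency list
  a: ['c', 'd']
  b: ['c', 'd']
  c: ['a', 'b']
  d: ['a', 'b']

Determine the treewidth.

A width-2 tree decomposition is:
Bags: B1 = {a, c, d}  B2 = {b, c, d}
Tree: B1–B2
Every bag has size at most 3, so the width is 3 − 1 = 2 and tw(G) ≤ 2. The edges c–a–d–b–c form a cycle, so G is not a tree and its treewidth is at least 2. Therefore the treewidth is 2.

2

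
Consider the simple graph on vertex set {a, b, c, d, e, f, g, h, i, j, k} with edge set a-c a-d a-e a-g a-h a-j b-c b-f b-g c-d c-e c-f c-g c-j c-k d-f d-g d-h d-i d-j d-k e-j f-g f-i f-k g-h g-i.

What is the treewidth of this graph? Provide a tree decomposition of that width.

Each bag holds 4 vertices, so the decomposition has width 3, which upper-bounds the treewidth. On the other hand G contains the 4-clique {a, d, g, h}. A clique must lie in a single bag of any decomposition, so no decomposition can have width below 3. Therefore the treewidth is 3.

Treewidth 3.
Bags: B1 = {c, d, f, k}  B2 = {c, d, f, g}  B3 = {a, c, d, g}  B4 = {a, c, d, j}  B5 = {a, c, e, j}  B6 = {d, f, g, i}  B7 = {b, c, f, g}  B8 = {a, d, g, h}
Tree: B1–B2, B2–B3, B3–B4, B4–B5, B2–B6, B2–B7, B3–B8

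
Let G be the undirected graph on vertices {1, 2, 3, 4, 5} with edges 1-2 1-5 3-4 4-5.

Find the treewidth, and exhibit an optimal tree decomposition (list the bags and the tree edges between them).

Every bag has size at most 2, so the width is 2 − 1 = 1 and tw(G) ≤ 1. Any graph with an edge has treewidth ≥ 1, and G has the edge 3–4. Combining the bounds, tw(G) = 1.

Treewidth 1.
One optimal decomposition is:
Bags: B1 = {3, 4}  B2 = {4, 5}  B3 = {1, 5}  B4 = {1, 2}
Tree: B1–B2, B2–B3, B3–B4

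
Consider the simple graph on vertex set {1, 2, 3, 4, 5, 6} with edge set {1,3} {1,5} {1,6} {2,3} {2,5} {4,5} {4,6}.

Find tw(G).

A width-2 tree decomposition is:
Bags: B1 = {1, 2, 3}  B2 = {1, 2, 5}  B3 = {1, 5, 6}  B4 = {4, 5, 6}
Tree: B1–B2, B2–B3, B3–B4
The largest bag has 3 vertices, giving width 2; this decomposition certifies tw(G) ≤ 2. Since 3–2–5–1–3 is a cycle in G, G is not acyclic. Forests are exactly the graphs of treewidth ≤ 1, so tw(G) ≥ 2. The upper and lower bounds meet at 2, so that is the treewidth.

2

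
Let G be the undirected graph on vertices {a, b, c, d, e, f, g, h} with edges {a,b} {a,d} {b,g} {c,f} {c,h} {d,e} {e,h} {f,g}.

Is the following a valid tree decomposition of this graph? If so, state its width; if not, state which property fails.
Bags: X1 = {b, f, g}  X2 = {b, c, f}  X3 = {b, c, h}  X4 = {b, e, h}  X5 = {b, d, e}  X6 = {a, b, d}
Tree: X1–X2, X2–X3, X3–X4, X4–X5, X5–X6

Every vertex of G appears in some bag (union = {a, b, c, d, e, f, g, h}); every edge is covered by a bag; and for each vertex v the set of bags containing v is connected in the bag tree. The decomposition is therefore valid. The largest bag has 3 vertices, so the width is 2.

Yes; width 2.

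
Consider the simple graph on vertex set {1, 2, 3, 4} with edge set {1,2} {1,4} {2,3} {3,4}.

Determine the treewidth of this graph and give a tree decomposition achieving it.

Treewidth 2.
Bags: B1 = {1, 2, 3}  B2 = {1, 3, 4}
Tree: B1–B2

Every bag has size at most 3, so the width is 3 − 1 = 2 and tw(G) ≤ 2. The edges 1–2–3–4–1 form a cycle, so G is not a tree and its treewidth is at least 2. Hence tw(G) = 2 exactly.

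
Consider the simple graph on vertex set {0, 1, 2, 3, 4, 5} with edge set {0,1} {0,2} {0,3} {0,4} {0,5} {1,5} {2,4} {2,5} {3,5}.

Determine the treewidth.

A width-2 tree decomposition is:
Bags: B1 = {0, 2, 5}  B2 = {0, 2, 4}  B3 = {0, 1, 5}  B4 = {0, 3, 5}
Tree: B1–B2, B1–B3, B3–B4
The largest bag has 3 vertices, giving width 2; this decomposition certifies tw(G) ≤ 2. For the lower bound, the 3 vertices {0, 2, 4} are pairwise adjacent, and any tree decomposition puts a clique entirely inside one bag — forcing width ≥ 2. Combining the bounds, tw(G) = 2.

2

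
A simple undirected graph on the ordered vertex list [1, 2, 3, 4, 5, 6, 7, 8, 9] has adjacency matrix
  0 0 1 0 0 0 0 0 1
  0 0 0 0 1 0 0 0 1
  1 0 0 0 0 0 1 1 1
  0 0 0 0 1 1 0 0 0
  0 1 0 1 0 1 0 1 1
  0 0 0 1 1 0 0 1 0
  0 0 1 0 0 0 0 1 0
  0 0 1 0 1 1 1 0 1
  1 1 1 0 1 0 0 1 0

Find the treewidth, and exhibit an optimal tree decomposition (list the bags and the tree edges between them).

Treewidth 2.
One optimal decomposition is:
Bags: B1 = {5, 6, 8}  B2 = {5, 8, 9}  B3 = {3, 8, 9}  B4 = {4, 5, 6}  B5 = {1, 3, 9}  B6 = {3, 7, 8}  B7 = {2, 5, 9}
Tree: B1–B2, B2–B3, B1–B4, B3–B5, B3–B6, B2–B7

Every bag has size at most 3, so the width is 3 − 1 = 2 and tw(G) ≤ 2. On the other hand G contains the 3-clique {1, 3, 9}. A clique must lie in a single bag of any decomposition, so no decomposition can have width below 2. Hence tw(G) = 2 exactly.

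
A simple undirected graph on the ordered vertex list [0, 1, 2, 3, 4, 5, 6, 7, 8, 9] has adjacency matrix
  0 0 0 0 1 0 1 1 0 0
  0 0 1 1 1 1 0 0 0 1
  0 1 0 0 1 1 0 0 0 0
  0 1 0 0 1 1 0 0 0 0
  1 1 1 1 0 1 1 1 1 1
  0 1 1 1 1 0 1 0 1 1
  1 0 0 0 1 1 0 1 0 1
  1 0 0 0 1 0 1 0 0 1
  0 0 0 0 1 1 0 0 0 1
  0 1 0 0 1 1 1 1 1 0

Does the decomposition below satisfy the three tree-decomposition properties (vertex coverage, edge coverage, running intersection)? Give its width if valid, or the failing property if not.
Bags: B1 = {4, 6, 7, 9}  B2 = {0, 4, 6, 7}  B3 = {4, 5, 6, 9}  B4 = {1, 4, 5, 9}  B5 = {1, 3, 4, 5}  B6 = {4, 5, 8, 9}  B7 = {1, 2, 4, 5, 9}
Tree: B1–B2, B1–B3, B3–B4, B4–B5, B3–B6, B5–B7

No — bags containing vertex 9 are not connected in the tree.

A tree decomposition must satisfy three properties: every vertex lies in some bag; for every edge, both endpoints lie together in some bag; and for every vertex, the bags containing it form a connected subtree. Here bags containing vertex 9 are not connected in the tree, so the decomposition is invalid.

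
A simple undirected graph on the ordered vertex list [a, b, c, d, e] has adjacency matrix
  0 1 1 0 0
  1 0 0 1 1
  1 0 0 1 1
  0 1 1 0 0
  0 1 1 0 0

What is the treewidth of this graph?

2

A width-2 tree decomposition is:
Bags: B1 = {b, c, d}  B2 = {b, c, e}  B3 = {a, b, c}
Tree: B1–B2, B2–B3
Every bag has size at most 3, so the width is 3 − 1 = 2 and tw(G) ≤ 2. For the lower bound, G contains the cycle b–d–c–e–b, so G is not a forest; only forests have treewidth ≤ 1, hence tw(G) ≥ 2. Hence tw(G) = 2 exactly.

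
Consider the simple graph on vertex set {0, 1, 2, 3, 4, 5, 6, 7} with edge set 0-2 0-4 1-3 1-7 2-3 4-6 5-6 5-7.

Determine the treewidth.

2

A width-2 tree decomposition is:
Bags: B1 = {1, 2, 3}  B2 = {1, 2, 7}  B3 = {2, 5, 7}  B4 = {2, 5, 6}  B5 = {2, 4, 6}  B6 = {0, 2, 4}
Tree: B1–B2, B2–B3, B3–B4, B4–B5, B5–B6
The largest bag has 3 vertices, giving width 2; this decomposition certifies tw(G) ≤ 2. The edges 2–3–1–7–5–6–4–0–2 form a cycle, so G is not a tree and its treewidth is at least 2. Combining the bounds, tw(G) = 2.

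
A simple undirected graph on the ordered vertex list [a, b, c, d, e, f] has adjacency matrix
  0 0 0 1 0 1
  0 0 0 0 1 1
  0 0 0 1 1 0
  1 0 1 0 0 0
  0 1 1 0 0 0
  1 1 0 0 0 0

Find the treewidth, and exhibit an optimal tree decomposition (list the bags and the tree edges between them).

Treewidth 2.
Bags: B1 = {a, c, d}  B2 = {a, c, e}  B3 = {a, b, e}  B4 = {a, b, f}
Tree: B1–B2, B2–B3, B3–B4

The largest bag has 3 vertices, giving width 2; this decomposition certifies tw(G) ≤ 2. Since a–d–c–e–b–f–a is a cycle in G, G is not acyclic. Forests are exactly the graphs of treewidth ≤ 1, so tw(G) ≥ 2. Combining the bounds, tw(G) = 2.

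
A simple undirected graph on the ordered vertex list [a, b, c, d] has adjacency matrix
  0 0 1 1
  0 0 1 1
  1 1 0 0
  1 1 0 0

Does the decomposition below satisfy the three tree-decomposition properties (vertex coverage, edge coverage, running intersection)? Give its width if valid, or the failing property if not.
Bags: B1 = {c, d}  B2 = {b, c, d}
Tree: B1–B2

No — vertex a appears in no bag.

A tree decomposition must satisfy three properties: every vertex lies in some bag; for every edge, both endpoints lie together in some bag; and for every vertex, the bags containing it form a connected subtree. Here vertex a appears in no bag, so the decomposition is invalid.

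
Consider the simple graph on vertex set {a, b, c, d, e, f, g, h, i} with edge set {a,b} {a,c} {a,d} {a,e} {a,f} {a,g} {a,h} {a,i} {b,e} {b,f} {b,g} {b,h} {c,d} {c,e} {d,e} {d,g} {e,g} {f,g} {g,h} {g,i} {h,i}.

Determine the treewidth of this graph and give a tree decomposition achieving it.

Treewidth 3.
Bags: B1 = {a, b, g, h}  B2 = {a, b, e, g}  B3 = {a, b, f, g}  B4 = {a, g, h, i}  B5 = {a, d, e, g}  B6 = {a, c, d, e}
Tree: B1–B2, B2–B3, B1–B4, B2–B5, B5–B6

The largest bag has 4 vertices, giving width 3; this decomposition certifies tw(G) ≤ 3. Conversely, {a, d, e, g} is a clique of size 4, and the vertices of any clique must share a bag in every tree decomposition; so some bag has ≥ 4 vertices and tw(G) ≥ 3. Therefore the treewidth is 3.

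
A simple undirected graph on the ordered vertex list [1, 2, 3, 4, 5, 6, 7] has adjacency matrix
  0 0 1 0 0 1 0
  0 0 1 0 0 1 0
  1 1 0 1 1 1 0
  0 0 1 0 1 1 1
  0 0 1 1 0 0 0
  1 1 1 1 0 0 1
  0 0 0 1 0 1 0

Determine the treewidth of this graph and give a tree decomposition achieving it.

Every bag has size at most 3, so the width is 3 − 1 = 2 and tw(G) ≤ 2. For the lower bound, the 3 vertices {3, 4, 5} are pairwise adjacent, and any tree decomposition puts a clique entirely inside one bag — forcing width ≥ 2. Combining the bounds, tw(G) = 2.

Treewidth 2.
One optimal decomposition is:
Bags: B1 = {3, 4, 5}  B2 = {3, 4, 6}  B3 = {1, 3, 6}  B4 = {4, 6, 7}  B5 = {2, 3, 6}
Tree: B1–B2, B2–B3, B2–B4, B3–B5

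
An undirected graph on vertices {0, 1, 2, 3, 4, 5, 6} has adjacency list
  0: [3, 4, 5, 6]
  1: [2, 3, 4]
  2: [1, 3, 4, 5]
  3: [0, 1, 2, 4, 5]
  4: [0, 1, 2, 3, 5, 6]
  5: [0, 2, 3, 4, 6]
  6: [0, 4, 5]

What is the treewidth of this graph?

3

A width-3 tree decomposition is:
Bags: B1 = {0, 3, 4, 5}  B2 = {2, 3, 4, 5}  B3 = {1, 2, 3, 4}  B4 = {0, 4, 5, 6}
Tree: B1–B2, B2–B3, B1–B4
Every bag has size at most 4, so the width is 4 − 1 = 3 and tw(G) ≤ 3. Conversely, {0, 3, 4, 5} is a clique of size 4, and the vertices of any clique must share a bag in every tree decomposition; so some bag has ≥ 4 vertices and tw(G) ≥ 3. Combining the bounds, tw(G) = 3.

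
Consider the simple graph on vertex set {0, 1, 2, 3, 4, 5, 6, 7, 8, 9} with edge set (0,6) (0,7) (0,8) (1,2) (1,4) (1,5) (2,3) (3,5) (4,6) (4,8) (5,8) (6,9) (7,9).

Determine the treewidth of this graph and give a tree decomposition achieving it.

Every bag has size at most 3, so the width is 3 − 1 = 2 and tw(G) ≤ 2. Since 3–2–1–5–3 is a cycle in G, G is not acyclic. Forests are exactly the graphs of treewidth ≤ 1, so tw(G) ≥ 2. Hence tw(G) = 2 exactly.

Treewidth 2.
One optimal decomposition is:
Bags: B1 = {2, 3, 5}  B2 = {1, 2, 5}  B3 = {1, 5, 8}  B4 = {1, 4, 8}  B5 = {0, 4, 8}  B6 = {0, 4, 6}  B7 = {0, 6, 7}  B8 = {6, 7, 9}
Tree: B1–B2, B2–B3, B3–B4, B4–B5, B5–B6, B6–B7, B7–B8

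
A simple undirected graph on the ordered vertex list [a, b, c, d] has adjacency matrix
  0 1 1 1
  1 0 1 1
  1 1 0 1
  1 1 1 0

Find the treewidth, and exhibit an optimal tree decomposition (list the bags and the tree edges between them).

Treewidth 3.
Bags: B1 = {a, b, c, d}
Tree: (single bag)

With just one bag of size 4, the width is 4 − 1 = 3, so tw(G) ≤ 3. On the other hand G contains the 4-clique {a, b, c, d}. A clique must lie in a single bag of any decomposition, so no decomposition can have width below 3. Hence tw(G) = 3 exactly.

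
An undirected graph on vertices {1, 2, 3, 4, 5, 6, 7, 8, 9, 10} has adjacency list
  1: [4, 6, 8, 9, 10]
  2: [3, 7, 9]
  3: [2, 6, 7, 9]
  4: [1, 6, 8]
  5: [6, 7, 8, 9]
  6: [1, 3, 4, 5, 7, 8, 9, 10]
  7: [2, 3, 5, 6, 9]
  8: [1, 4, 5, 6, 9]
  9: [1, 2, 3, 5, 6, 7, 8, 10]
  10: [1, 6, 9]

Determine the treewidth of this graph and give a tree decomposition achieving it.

Treewidth 3.
One such decomposition:
Bags: B1 = {1, 6, 8, 9}  B2 = {1, 6, 9, 10}  B3 = {5, 6, 8, 9}  B4 = {5, 6, 7, 9}  B5 = {3, 6, 7, 9}  B6 = {2, 3, 7, 9}  B7 = {1, 4, 6, 8}
Tree: B1–B2, B1–B3, B3–B4, B4–B5, B5–B6, B1–B7

Each bag holds 4 vertices, so the decomposition has width 3, which upper-bounds the treewidth. Conversely, {2, 3, 7, 9} is a clique of size 4, and the vertices of any clique must share a bag in every tree decomposition; so some bag has ≥ 4 vertices and tw(G) ≥ 3. The upper and lower bounds meet at 3, so that is the treewidth.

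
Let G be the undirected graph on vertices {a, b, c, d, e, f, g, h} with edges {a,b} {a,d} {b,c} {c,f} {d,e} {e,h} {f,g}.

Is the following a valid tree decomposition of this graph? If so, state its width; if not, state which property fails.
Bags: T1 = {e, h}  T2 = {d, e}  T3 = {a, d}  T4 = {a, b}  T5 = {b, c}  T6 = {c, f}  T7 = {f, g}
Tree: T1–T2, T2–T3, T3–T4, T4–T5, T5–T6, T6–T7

Yes; width 1.

Checking the three conditions: (i) the bags cover all of {a, b, c, d, e, f, g, h}; (ii) for each edge, some bag contains both endpoints; (iii) the bags containing any fixed vertex form a subtree. All hold, so the decomposition is valid with width 2 − 1 = 1.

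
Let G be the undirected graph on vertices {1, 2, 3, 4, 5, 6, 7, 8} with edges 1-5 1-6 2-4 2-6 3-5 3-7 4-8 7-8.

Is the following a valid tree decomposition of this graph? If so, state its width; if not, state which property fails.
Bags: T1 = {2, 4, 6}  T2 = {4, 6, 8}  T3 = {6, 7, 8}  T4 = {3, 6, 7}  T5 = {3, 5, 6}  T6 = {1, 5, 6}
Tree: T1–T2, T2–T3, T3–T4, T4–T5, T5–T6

Every vertex of G appears in some bag (union = {1, 2, 3, 4, 5, 6, 7, 8}); every edge is covered by a bag; and for each vertex v the set of bags containing v is connected in the bag tree. The decomposition is therefore valid. The largest bag has 3 vertices, so the width is 2.

Yes; width 2.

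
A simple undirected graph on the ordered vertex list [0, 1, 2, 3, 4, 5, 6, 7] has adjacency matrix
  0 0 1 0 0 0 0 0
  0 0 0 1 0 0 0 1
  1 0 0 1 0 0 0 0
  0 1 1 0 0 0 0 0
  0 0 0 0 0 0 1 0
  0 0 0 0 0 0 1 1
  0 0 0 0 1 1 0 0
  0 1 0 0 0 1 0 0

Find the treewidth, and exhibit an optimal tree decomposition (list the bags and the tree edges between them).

The largest bag has 2 vertices, giving width 1; this decomposition certifies tw(G) ≤ 1. G has an edge, so its treewidth is at least 1. Therefore the treewidth is 1.

Treewidth 1.
Bags: B1 = {4, 6}  B2 = {5, 6}  B3 = {5, 7}  B4 = {1, 7}  B5 = {1, 3}  B6 = {2, 3}  B7 = {0, 2}
Tree: B1–B2, B2–B3, B3–B4, B4–B5, B5–B6, B6–B7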